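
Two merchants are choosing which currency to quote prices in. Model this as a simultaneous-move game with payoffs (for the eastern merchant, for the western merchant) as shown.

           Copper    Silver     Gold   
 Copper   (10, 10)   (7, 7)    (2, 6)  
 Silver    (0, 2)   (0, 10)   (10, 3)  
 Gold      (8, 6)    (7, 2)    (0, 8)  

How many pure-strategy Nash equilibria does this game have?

Both Copper: the eastern merchant gets 10 (best alternative 8); the western merchant gets 10 (best alternative 7). Neither deviates — NE.
Both Gold is not a NE: the eastern merchant would switch to Silver (10 > 0).
No other cell survives both best-response checks, so there is 1 pure NE.

1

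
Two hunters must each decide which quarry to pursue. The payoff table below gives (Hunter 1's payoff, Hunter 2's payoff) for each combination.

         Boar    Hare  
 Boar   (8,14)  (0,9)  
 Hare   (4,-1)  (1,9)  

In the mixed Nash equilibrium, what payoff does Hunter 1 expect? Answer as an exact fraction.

Hunter 2 mixes with probability q on Boar, chosen so Hunter 1 is indifferent: 8q + 0(1−q) = 4q + 1(1−q) gives q = 1/5.
Hunter 1's expected payoff (from either row, since indifferent) is 8·1/5 + 0·4/5 = 8/5.

8/5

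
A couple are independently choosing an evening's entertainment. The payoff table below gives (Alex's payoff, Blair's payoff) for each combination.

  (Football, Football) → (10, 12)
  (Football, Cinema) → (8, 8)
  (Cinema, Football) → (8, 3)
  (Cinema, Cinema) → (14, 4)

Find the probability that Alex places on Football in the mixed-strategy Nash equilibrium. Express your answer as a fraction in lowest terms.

1/5

Alex's mix p on Football must make Blair indifferent between Football and Cinema.
Blair's payoff from Football: 12p + 3(1−p). From Cinema: 8p + 4(1−p).
Set equal: 4p = 1(1−p) → p = 1/5.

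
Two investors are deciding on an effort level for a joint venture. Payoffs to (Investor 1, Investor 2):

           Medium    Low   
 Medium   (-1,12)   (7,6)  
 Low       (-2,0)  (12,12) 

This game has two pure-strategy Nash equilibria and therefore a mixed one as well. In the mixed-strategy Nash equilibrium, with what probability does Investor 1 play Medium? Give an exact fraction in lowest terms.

2/3

Investor 1's mix p on Medium must make Investor 2 indifferent between Medium and Low.
Investor 2's payoff from Medium: 12p + 0(1−p). From Low: 6p + 12(1−p).
Set equal: 6p = 12(1−p) → p = 12/18 = 2/3.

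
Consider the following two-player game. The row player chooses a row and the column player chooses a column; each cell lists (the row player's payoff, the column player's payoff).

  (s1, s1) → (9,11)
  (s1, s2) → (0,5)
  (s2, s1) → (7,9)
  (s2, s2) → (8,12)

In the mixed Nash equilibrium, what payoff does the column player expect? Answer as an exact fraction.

The row player mixes with probability p on s1, chosen so the column player is indifferent: 11p + 9(1−p) = 5p + 12(1−p) gives p = 1/3.
The column player's expected payoff is 11·1/3 + 9·2/3 = 29/3.

29/3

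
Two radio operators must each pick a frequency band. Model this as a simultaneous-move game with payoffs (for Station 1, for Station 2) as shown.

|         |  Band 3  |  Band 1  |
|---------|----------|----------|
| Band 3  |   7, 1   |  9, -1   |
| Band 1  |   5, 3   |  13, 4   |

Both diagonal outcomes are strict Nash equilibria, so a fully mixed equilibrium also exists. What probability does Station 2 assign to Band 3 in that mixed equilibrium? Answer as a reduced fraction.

2/3

Station 2's mix q on Band 3 must make Station 1 indifferent between Band 3 and Band 1.
Station 1's payoff from Band 3: 7q + 9(1−q). From Band 1: 5q + 13(1−q).
Set equal: 2q = 4(1−q) → q = 4/6 = 2/3.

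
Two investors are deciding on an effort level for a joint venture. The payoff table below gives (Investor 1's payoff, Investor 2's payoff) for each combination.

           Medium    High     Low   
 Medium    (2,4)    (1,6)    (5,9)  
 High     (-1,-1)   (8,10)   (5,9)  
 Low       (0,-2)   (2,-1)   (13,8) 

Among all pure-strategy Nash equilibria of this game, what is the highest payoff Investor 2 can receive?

Both High is a pure NE (Investor 1: 8 ≥ 2; Investor 2: 10 ≥ 9). Investor 2 gets 10.
Both Low is a pure NE (Investor 1: 13 ≥ 5; Investor 2: 8 ≥ -1). Investor 2 gets 8.
Every other cell has a profitable deviation for at least one player. Highest of {10, 8} is 10.

10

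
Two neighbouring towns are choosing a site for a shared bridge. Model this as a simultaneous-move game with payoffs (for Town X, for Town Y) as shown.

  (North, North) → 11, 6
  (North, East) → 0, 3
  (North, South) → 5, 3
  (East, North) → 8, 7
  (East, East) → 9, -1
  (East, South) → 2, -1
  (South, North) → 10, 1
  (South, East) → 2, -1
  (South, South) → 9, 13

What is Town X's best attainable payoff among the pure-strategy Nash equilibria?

Both North is a pure NE (Town X: 11 ≥ 10; Town Y: 6 ≥ 3). Town X gets 11.
Both South is a pure NE (Town X: 9 ≥ 5; Town Y: 13 ≥ 1). Town X gets 9.
Every other cell has a profitable deviation for at least one player. Highest of {11, 9} is 11.

11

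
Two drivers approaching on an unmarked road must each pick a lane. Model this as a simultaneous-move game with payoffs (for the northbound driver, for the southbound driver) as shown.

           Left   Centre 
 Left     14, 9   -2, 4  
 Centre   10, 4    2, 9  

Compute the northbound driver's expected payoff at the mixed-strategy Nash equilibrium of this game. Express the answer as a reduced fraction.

6

The southbound driver mixes with probability q on Left, chosen so the northbound driver is indifferent: 14q + (-2)(1−q) = 10q + 2(1−q) gives q = 1/2.
The northbound driver's expected payoff (from either row, since indifferent) is 14·1/2 + (-2)·1/2 = 6.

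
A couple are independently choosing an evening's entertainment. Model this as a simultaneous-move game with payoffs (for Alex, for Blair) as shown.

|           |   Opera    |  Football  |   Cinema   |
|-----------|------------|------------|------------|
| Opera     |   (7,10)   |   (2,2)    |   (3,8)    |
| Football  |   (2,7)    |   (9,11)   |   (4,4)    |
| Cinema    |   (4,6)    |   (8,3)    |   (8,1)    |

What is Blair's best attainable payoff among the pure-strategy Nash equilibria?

11

Both Opera is a pure NE (Alex: 7 ≥ 4; Blair: 10 ≥ 8). Blair gets 10.
Both Football is a pure NE (Alex: 9 ≥ 8; Blair: 11 ≥ 7). Blair gets 11.
Every other cell has a profitable deviation for at least one player. Highest of {10, 11} is 11.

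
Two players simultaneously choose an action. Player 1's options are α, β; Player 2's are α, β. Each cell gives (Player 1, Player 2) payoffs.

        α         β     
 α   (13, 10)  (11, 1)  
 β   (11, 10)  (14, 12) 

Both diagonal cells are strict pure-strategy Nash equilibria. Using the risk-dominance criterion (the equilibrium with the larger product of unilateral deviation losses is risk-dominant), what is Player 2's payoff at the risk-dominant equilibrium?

10

At both α: Player 1 loses 13 − 11 = 2 by deviating; Player 2 loses 10 − 1 = 9. Product = 2·9 = 18.
At both β: Player 1 loses 14 − 11 = 3 by deviating; Player 2 loses 12 − 10 = 2. Product = 3·2 = 6.
18 > 6, so both α is risk-dominant. Player 2's payoff there is 10.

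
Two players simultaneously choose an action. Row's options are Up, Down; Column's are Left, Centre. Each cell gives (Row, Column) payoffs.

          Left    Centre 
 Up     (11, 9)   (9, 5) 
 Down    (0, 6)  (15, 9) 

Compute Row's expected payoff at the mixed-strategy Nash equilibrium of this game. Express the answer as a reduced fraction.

Column mixes with probability q on Left, chosen so Row is indifferent: 11q + 9(1−q) = 0q + 15(1−q) gives q = 6/17.
Row's expected payoff (from either row, since indifferent) is 11·6/17 + 9·11/17 = 165/17.

165/17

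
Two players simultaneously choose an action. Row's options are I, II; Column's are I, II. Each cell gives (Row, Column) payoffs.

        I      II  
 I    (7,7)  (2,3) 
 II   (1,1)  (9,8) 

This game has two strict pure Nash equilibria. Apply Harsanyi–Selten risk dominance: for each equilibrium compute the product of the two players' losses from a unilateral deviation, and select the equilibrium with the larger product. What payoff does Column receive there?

8

At both I: Row loses 7 − 1 = 6 by deviating; Column loses 7 − 3 = 4. Product = 6·4 = 24.
At both II: Row loses 9 − 2 = 7 by deviating; Column loses 8 − 1 = 7. Product = 7·7 = 49.
49 > 24, so both II is risk-dominant. Column's payoff there is 8.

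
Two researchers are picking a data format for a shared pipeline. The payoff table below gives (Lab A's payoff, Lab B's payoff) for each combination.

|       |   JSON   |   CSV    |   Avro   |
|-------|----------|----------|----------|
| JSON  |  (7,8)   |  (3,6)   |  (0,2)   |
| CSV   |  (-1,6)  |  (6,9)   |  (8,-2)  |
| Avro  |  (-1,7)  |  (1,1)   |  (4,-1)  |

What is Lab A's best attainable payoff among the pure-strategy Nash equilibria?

Both JSON is a pure NE (Lab A: 7 ≥ -1; Lab B: 8 ≥ 6). Lab A gets 7.
Both CSV is a pure NE (Lab A: 6 ≥ 3; Lab B: 9 ≥ 6). Lab A gets 6.
Every other cell has a profitable deviation for at least one player. Highest of {7, 6} is 7.

7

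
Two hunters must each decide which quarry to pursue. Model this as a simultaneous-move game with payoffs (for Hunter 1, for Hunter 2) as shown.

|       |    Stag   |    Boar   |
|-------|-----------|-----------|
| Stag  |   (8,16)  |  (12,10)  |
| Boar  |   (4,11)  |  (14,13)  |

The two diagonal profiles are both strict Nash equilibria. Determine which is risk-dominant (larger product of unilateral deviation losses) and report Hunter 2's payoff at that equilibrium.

At both Stag: Hunter 1 loses 8 − 4 = 4 by deviating; Hunter 2 loses 16 − 10 = 6. Product = 4·6 = 24.
At both Boar: Hunter 1 loses 14 − 12 = 2 by deviating; Hunter 2 loses 13 − 11 = 2. Product = 2·2 = 4.
24 > 4, so both Stag is risk-dominant. Hunter 2's payoff there is 16.

16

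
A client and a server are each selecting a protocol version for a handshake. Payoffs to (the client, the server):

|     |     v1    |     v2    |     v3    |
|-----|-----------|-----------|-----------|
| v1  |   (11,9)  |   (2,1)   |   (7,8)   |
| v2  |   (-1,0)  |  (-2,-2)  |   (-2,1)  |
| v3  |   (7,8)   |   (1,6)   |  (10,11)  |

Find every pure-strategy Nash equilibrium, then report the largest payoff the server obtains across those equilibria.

11

Both v1 is a pure NE (the client: 11 ≥ 7; the server: 9 ≥ 8). The server gets 9.
Both v3 is a pure NE (the client: 10 ≥ 7; the server: 11 ≥ 8). The server gets 11.
Every other cell has a profitable deviation for at least one player. Highest of {9, 11} is 11.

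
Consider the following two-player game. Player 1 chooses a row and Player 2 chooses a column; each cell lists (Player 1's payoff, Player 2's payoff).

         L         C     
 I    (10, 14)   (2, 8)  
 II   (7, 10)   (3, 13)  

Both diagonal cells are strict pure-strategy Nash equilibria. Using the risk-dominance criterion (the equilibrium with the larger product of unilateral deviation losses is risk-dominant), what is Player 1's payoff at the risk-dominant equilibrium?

10

At (I, L): Player 1 loses 10 − 7 = 3 by deviating; Player 2 loses 14 − 8 = 6. Product = 3·6 = 18.
At (II, C): Player 1 loses 3 − 2 = 1 by deviating; Player 2 loses 13 − 10 = 3. Product = 1·3 = 3.
18 > 3, so (I, L) is risk-dominant. Player 1's payoff there is 10.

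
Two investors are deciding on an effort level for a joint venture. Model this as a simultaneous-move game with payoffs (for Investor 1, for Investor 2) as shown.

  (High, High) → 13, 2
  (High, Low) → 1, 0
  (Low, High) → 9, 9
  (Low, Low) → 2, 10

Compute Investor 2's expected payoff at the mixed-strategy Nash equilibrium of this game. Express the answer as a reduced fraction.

Investor 1 mixes with probability p on High, chosen so Investor 2 is indifferent: 2p + 9(1−p) = 0p + 10(1−p) gives p = 1/3.
Investor 2's expected payoff is 2·1/3 + 9·2/3 = 20/3.

20/3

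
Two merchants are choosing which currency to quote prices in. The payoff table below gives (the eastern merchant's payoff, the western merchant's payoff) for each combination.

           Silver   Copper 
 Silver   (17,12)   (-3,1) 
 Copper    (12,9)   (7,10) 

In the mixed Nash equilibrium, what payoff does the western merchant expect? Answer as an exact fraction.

The eastern merchant mixes with probability p on Silver, chosen so the western merchant is indifferent: 12p + 9(1−p) = 1p + 10(1−p) gives p = 1/12.
The western merchant's expected payoff is 12·1/12 + 9·11/12 = 37/4.

37/4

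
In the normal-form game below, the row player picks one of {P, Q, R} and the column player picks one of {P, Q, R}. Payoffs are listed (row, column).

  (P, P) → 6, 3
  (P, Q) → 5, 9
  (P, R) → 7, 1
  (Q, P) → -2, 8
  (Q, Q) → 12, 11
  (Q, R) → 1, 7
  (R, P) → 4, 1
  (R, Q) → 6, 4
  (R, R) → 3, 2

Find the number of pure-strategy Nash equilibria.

1

Both Q: the row player gets 12 (best alternative 6); the column player gets 11 (best alternative 8). Neither deviates — NE.
Both R is not a NE: the row player would switch to P (7 > 3).
No other cell survives both best-response checks, so there is 1 pure NE.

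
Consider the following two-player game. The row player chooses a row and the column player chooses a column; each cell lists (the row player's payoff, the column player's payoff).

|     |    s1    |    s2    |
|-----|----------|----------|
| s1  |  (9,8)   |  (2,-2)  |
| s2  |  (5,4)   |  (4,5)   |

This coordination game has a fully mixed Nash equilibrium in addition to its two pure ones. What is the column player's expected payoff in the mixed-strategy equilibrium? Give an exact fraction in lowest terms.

48/11

The row player mixes with probability p on s1, chosen so the column player is indifferent: 8p + 4(1−p) = (-2)p + 5(1−p) gives p = 1/11.
The column player's expected payoff is 8·1/11 + 4·10/11 = 48/11.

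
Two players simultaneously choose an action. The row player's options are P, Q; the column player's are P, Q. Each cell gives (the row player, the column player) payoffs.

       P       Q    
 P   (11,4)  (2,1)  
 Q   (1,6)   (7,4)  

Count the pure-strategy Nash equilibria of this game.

1

Both P: the row player gets 11 (best alternative 1); the column player gets 4 (best alternative 1). Neither deviates — NE.
Both Q is not a NE: the column player would switch to P (6 > 4).
No other cell survives both best-response checks, so there is 1 pure NE.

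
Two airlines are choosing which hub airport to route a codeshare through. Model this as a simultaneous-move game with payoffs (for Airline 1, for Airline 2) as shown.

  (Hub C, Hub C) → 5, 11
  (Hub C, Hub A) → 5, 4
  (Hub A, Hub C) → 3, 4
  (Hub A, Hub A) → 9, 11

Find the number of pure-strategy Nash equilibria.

2

Both Hub C: Airline 1 gets 5 (best alternative 3); Airline 2 gets 11 (best alternative 4). Neither deviates — NE.
Both Hub A: Airline 1 gets 9 (best alternative 5); Airline 2 gets 11 (best alternative 4). Neither deviates — NE.
(Hub A, Hub C) is not a NE: Airline 1 would switch to Hub C (5 > 3).
No other cell survives both best-response checks, so there are 2 pure NE.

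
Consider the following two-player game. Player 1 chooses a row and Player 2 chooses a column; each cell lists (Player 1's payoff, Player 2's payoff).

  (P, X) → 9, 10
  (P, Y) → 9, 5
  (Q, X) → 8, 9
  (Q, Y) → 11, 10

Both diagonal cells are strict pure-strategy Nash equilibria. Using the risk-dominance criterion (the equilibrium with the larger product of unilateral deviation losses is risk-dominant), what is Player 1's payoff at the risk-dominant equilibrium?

9

At (P, X): Player 1 loses 9 − 8 = 1 by deviating; Player 2 loses 10 − 5 = 5. Product = 1·5 = 5.
At (Q, Y): Player 1 loses 11 − 9 = 2 by deviating; Player 2 loses 10 − 9 = 1. Product = 2·1 = 2.
5 > 2, so (P, X) is risk-dominant. Player 1's payoff there is 9.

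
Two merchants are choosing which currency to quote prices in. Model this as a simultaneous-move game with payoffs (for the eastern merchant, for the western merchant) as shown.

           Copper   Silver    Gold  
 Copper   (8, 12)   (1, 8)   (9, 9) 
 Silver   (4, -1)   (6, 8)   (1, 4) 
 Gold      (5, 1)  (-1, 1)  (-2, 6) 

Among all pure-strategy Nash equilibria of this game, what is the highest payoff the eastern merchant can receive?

8

Both Copper is a pure NE (the eastern merchant: 8 ≥ 5; the western merchant: 12 ≥ 9). The eastern merchant gets 8.
Both Silver is a pure NE (the eastern merchant: 6 ≥ 1; the western merchant: 8 ≥ 4). The eastern merchant gets 6.
Every other cell has a profitable deviation for at least one player. Highest of {8, 6} is 8.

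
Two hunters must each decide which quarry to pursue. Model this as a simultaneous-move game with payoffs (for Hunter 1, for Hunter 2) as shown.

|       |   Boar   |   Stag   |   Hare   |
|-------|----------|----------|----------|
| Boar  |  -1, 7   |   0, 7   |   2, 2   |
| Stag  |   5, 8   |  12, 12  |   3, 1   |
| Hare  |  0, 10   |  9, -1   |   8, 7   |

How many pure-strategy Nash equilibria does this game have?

1

Both Stag: Hunter 1 gets 12 (best alternative 9); Hunter 2 gets 12 (best alternative 8). Neither deviates — NE.
Both Boar is not a NE: Hunter 1 would switch to Stag (5 > -1).
No other cell survives both best-response checks, so there is 1 pure NE.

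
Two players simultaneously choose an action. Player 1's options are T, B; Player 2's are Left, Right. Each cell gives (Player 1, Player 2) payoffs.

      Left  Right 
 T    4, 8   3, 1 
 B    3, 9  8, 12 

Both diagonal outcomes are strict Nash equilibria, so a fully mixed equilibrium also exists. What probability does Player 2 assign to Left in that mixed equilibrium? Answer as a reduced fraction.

Player 2's mix q on Left must make Player 1 indifferent between T and B.
Player 1's payoff from T: 4q + 3(1−q). From B: 3q + 8(1−q).
Set equal: 1q = 5(1−q) → q = 5/6.

5/6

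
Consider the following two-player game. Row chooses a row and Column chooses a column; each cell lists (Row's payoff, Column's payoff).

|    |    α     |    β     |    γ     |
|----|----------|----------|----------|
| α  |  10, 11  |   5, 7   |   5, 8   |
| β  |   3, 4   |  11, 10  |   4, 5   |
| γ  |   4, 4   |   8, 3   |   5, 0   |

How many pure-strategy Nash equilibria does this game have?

Both α: Row gets 10 (best alternative 4); Column gets 11 (best alternative 8). Neither deviates — NE.
Both β: Row gets 11 (best alternative 8); Column gets 10 (best alternative 5). Neither deviates — NE.
Both γ is not a NE: Column would switch to α (4 > 0).
No other cell survives both best-response checks, so there are 2 pure NE.

2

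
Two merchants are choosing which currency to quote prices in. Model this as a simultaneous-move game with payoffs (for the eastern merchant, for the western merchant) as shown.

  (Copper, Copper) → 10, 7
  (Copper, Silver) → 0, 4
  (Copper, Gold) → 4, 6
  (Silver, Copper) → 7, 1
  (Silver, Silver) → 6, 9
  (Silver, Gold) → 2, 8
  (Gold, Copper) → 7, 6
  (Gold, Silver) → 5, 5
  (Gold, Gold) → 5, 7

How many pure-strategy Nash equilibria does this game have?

3

Both Copper: the eastern merchant gets 10 (best alternative 7); the western merchant gets 7 (best alternative 6). Neither deviates — NE.
Both Silver: the eastern merchant gets 6 (best alternative 5); the western merchant gets 9 (best alternative 8). Neither deviates — NE.
Both Gold: the eastern merchant gets 5 (best alternative 4); the western merchant gets 7 (best alternative 6). Neither deviates — NE.
(Copper, Gold) is not a NE: the eastern merchant would switch to Gold (5 > 4).
No other cell survives both best-response checks, so there are 3 pure NE.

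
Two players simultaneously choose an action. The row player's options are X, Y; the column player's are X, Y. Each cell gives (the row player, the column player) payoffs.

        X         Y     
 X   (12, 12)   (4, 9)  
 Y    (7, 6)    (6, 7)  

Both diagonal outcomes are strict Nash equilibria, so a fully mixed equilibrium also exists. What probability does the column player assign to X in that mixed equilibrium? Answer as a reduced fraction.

The column player's mix q on X must make the row player indifferent between X and Y.
The row player's payoff from X: 12q + 4(1−q). From Y: 7q + 6(1−q).
Set equal: 5q = 2(1−q) → q = 2/7.

2/7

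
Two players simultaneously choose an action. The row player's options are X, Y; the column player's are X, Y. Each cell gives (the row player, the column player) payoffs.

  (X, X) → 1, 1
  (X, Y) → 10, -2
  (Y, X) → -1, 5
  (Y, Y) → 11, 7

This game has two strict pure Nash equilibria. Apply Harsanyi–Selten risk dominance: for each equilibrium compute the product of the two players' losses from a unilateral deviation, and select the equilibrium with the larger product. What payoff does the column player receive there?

1

At both X: the row player loses 1 − (-1) = 2 by deviating; the column player loses 1 − (-2) = 3. Product = 2·3 = 6.
At both Y: the row player loses 11 − 10 = 1 by deviating; the column player loses 7 − 5 = 2. Product = 1·2 = 2.
6 > 2, so both X is risk-dominant. The column player's payoff there is 1.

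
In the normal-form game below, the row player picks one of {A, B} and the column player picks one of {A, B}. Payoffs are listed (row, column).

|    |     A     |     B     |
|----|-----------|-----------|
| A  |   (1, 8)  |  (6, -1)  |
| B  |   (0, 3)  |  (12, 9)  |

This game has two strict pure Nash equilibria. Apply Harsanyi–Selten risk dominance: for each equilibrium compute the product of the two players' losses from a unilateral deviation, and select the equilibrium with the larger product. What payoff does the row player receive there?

12

At both A: the row player loses 1 − 0 = 1 by deviating; the column player loses 8 − (-1) = 9. Product = 1·9 = 9.
At both B: the row player loses 12 − 6 = 6 by deviating; the column player loses 9 − 3 = 6. Product = 6·6 = 36.
36 > 9, so both B is risk-dominant. The row player's payoff there is 12.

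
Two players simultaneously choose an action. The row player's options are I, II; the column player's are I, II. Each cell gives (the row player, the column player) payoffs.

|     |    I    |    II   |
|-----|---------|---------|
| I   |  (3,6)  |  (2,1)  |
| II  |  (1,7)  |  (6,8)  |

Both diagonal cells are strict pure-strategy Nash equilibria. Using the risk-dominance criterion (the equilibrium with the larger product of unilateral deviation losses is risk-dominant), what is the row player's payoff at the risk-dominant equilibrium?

3

At both I: the row player loses 3 − 1 = 2 by deviating; the column player loses 6 − 1 = 5. Product = 2·5 = 10.
At both II: the row player loses 6 − 2 = 4 by deviating; the column player loses 8 − 7 = 1. Product = 4·1 = 4.
10 > 4, so both I is risk-dominant. The row player's payoff there is 3.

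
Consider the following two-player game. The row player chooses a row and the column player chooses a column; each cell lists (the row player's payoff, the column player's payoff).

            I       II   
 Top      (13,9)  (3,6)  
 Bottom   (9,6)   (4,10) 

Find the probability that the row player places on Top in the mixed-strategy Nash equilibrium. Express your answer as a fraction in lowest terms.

4/7

The row player's mix p on Top must make the column player indifferent between I and II.
The column player's payoff from I: 9p + 6(1−p). From II: 6p + 10(1−p).
Set equal: 3p = 4(1−p) → p = 4/7.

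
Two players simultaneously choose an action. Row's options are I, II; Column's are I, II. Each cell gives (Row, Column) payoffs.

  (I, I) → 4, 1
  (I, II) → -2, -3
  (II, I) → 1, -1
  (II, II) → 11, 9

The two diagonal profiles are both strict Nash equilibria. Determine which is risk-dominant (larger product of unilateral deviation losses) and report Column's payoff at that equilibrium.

At both I: Row loses 4 − 1 = 3 by deviating; Column loses 1 − (-3) = 4. Product = 3·4 = 12.
At both II: Row loses 11 − (-2) = 13 by deviating; Column loses 9 − (-1) = 10. Product = 13·10 = 130.
130 > 12, so both II is risk-dominant. Column's payoff there is 9.

9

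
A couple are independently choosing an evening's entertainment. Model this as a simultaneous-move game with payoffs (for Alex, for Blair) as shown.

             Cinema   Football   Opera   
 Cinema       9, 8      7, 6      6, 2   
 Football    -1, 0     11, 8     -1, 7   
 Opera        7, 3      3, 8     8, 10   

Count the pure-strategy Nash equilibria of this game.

3

Both Cinema: Alex gets 9 (best alternative 7); Blair gets 8 (best alternative 6). Neither deviates — NE.
Both Football: Alex gets 11 (best alternative 7); Blair gets 8 (best alternative 7). Neither deviates — NE.
Both Opera: Alex gets 8 (best alternative 6); Blair gets 10 (best alternative 8). Neither deviates — NE.
(Cinema, Opera) is not a NE: Alex would switch to Opera (8 > 6).
No other cell survives both best-response checks, so there are 3 pure NE.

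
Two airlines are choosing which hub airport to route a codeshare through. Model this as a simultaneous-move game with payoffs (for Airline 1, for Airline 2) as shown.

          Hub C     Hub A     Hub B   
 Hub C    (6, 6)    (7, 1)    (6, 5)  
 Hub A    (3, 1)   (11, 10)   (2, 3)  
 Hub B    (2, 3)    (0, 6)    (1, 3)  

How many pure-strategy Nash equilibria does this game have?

Both Hub C: Airline 1 gets 6 (best alternative 3); Airline 2 gets 6 (best alternative 5). Neither deviates — NE.
Both Hub A: Airline 1 gets 11 (best alternative 7); Airline 2 gets 10 (best alternative 3). Neither deviates — NE.
Both Hub B is not a NE: Airline 1 would switch to Hub C (6 > 1).
No other cell survives both best-response checks, so there are 2 pure NE.

2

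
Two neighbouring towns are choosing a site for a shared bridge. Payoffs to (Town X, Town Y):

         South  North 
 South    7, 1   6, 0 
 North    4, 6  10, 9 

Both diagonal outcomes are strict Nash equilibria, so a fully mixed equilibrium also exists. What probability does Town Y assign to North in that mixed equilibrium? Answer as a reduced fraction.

3/7

Town Y's mix q on South must make Town X indifferent between South and North.
Town X's payoff from South: 7q + 6(1−q). From North: 4q + 10(1−q).
Set equal: 3q = 4(1−q) → q = 4/7.
Probability on North is 1 − 4/7 = 3/7.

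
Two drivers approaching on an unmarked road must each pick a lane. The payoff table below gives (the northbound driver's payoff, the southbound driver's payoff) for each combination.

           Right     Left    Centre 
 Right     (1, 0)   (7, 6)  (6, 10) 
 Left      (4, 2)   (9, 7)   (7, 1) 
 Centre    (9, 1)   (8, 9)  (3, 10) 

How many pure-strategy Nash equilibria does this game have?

Both Left: the northbound driver gets 9 (best alternative 8); the southbound driver gets 7 (best alternative 2). Neither deviates — NE.
Both Centre is not a NE: the northbound driver would switch to Left (7 > 3).
No other cell survives both best-response checks, so there is 1 pure NE.

1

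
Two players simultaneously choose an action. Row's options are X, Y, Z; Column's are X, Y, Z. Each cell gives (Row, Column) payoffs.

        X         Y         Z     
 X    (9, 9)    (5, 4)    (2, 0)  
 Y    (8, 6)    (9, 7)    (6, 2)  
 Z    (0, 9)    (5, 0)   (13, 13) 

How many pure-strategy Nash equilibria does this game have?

Both X: Row gets 9 (best alternative 8); Column gets 9 (best alternative 4). Neither deviates — NE.
Both Y: Row gets 9 (best alternative 5); Column gets 7 (best alternative 6). Neither deviates — NE.
Both Z: Row gets 13 (best alternative 6); Column gets 13 (best alternative 9). Neither deviates — NE.
(X, Y) is not a NE: Row would switch to Y (9 > 5).
No other cell survives both best-response checks, so there are 3 pure NE.

3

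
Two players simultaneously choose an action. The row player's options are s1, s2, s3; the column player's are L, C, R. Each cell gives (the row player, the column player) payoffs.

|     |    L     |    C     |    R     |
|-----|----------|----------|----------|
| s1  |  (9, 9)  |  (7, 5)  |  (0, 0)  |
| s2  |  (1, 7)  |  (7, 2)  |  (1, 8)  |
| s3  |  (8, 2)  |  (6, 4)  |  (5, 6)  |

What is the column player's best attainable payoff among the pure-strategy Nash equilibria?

(s1, L) is a pure NE (the row player: 9 ≥ 8; the column player: 9 ≥ 5). The column player gets 9.
(s3, R) is a pure NE (the row player: 5 ≥ 1; the column player: 6 ≥ 4). The column player gets 6.
Every other cell has a profitable deviation for at least one player. Highest of {9, 6} is 9.

9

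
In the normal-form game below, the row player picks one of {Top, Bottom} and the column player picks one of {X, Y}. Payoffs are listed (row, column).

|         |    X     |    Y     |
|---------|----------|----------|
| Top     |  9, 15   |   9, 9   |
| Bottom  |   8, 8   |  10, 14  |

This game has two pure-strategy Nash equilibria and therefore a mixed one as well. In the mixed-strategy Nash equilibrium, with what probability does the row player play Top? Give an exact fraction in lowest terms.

The row player's mix p on Top must make the column player indifferent between X and Y.
The column player's payoff from X: 15p + 8(1−p). From Y: 9p + 14(1−p).
Set equal: 6p = 6(1−p) → p = 6/12 = 1/2.

1/2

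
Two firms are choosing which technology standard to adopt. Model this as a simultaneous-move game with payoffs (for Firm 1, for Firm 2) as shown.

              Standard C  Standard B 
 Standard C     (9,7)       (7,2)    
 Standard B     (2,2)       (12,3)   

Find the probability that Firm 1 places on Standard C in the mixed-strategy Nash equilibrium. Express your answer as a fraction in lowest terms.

1/6

Firm 1's mix p on Standard C must make Firm 2 indifferent between Standard C and Standard B.
Firm 2's payoff from Standard C: 7p + 2(1−p). From Standard B: 2p + 3(1−p).
Set equal: 5p = 1(1−p) → p = 1/6.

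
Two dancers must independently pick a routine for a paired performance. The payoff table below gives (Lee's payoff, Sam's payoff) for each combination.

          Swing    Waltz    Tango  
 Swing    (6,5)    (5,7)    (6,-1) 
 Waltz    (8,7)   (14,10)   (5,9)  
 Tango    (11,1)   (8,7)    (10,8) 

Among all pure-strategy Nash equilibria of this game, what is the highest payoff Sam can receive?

Both Waltz is a pure NE (Lee: 14 ≥ 8; Sam: 10 ≥ 9). Sam gets 10.
Both Tango is a pure NE (Lee: 10 ≥ 6; Sam: 8 ≥ 7). Sam gets 8.
Every other cell has a profitable deviation for at least one player. Highest of {10, 8} is 10.

10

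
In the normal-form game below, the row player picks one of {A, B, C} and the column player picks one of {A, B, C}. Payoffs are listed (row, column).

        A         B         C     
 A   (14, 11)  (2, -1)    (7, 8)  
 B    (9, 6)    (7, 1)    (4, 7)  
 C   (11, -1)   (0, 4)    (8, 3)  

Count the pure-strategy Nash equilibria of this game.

1

Both A: the row player gets 14 (best alternative 11); the column player gets 11 (best alternative 8). Neither deviates — NE.
Both B is not a NE: the column player would switch to C (7 > 1).
No other cell survives both best-response checks, so there is 1 pure NE.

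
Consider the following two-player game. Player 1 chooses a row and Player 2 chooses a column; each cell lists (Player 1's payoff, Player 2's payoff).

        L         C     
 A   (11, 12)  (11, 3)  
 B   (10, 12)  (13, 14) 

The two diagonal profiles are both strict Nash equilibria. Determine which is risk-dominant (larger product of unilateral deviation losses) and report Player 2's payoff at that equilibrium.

At (A, L): Player 1 loses 11 − 10 = 1 by deviating; Player 2 loses 12 − 3 = 9. Product = 1·9 = 9.
At (B, C): Player 1 loses 13 − 11 = 2 by deviating; Player 2 loses 14 − 12 = 2. Product = 2·2 = 4.
9 > 4, so (A, L) is risk-dominant. Player 2's payoff there is 12.

12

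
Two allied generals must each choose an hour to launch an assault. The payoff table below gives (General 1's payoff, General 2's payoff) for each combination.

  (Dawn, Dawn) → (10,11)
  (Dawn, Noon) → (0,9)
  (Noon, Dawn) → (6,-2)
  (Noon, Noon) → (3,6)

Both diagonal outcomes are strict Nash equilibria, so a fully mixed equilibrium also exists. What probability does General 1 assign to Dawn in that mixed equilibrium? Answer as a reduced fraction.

4/5

General 1's mix p on Dawn must make General 2 indifferent between Dawn and Noon.
General 2's payoff from Dawn: 11p + (-2)(1−p). From Noon: 9p + 6(1−p).
Set equal: 2p = 8(1−p) → p = 8/10 = 4/5.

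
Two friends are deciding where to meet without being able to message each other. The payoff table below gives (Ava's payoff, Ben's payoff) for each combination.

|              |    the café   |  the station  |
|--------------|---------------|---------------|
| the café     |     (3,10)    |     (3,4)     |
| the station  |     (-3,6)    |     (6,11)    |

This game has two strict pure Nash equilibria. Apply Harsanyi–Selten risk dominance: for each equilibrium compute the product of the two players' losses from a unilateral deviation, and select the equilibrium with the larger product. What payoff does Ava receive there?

3

At both the café: Ava loses 3 − (-3) = 6 by deviating; Ben loses 10 − 4 = 6. Product = 6·6 = 36.
At both the station: Ava loses 6 − 3 = 3 by deviating; Ben loses 11 − 6 = 5. Product = 3·5 = 15.
36 > 15, so both the café is risk-dominant. Ava's payoff there is 3.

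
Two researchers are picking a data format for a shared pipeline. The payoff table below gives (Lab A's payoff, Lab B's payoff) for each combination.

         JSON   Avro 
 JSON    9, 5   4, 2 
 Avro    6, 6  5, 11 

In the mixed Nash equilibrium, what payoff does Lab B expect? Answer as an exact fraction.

43/8

Lab A mixes with probability p on JSON, chosen so Lab B is indifferent: 5p + 6(1−p) = 2p + 11(1−p) gives p = 5/8.
Lab B's expected payoff is 5·5/8 + 6·3/8 = 43/8.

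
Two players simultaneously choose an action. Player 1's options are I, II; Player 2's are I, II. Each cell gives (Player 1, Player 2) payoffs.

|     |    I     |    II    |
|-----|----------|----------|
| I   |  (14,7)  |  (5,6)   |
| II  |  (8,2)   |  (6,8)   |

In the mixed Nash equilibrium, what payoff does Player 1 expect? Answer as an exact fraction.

Player 2 mixes with probability q on I, chosen so Player 1 is indifferent: 14q + 5(1−q) = 8q + 6(1−q) gives q = 1/7.
Player 1's expected payoff (from either row, since indifferent) is 14·1/7 + 5·6/7 = 44/7.

44/7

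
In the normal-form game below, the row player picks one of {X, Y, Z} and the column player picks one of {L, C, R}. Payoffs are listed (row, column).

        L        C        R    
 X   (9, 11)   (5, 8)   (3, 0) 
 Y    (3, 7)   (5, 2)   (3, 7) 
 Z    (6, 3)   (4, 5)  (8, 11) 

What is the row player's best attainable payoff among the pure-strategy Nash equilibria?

9

(X, L) is a pure NE (the row player: 9 ≥ 6; the column player: 11 ≥ 8). The row player gets 9.
(Z, R) is a pure NE (the row player: 8 ≥ 3; the column player: 11 ≥ 5). The row player gets 8.
Every other cell has a profitable deviation for at least one player. Highest of {9, 8} is 9.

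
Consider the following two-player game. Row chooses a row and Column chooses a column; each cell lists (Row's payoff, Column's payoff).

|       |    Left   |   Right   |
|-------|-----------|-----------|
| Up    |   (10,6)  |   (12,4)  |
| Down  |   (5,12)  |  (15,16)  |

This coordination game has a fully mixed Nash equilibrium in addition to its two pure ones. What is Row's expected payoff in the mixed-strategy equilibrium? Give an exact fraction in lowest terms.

Column mixes with probability q on Left, chosen so Row is indifferent: 10q + 12(1−q) = 5q + 15(1−q) gives q = 3/8.
Row's expected payoff (from either row, since indifferent) is 10·3/8 + 12·5/8 = 45/4.

45/4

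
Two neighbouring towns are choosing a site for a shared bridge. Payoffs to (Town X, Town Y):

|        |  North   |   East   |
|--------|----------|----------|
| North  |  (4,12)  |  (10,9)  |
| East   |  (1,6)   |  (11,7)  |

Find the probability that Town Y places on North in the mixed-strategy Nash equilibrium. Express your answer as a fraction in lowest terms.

Town Y's mix q on North must make Town X indifferent between North and East.
Town X's payoff from North: 4q + 10(1−q). From East: 1q + 11(1−q).
Set equal: 3q = 1(1−q) → q = 1/4.

1/4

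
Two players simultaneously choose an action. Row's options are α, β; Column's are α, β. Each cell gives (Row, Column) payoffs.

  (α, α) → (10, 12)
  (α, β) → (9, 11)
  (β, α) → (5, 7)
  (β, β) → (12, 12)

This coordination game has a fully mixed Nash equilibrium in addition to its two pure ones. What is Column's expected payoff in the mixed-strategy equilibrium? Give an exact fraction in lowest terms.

67/6

Row mixes with probability p on α, chosen so Column is indifferent: 12p + 7(1−p) = 11p + 12(1−p) gives p = 5/6.
Column's expected payoff is 12·5/6 + 7·1/6 = 67/6.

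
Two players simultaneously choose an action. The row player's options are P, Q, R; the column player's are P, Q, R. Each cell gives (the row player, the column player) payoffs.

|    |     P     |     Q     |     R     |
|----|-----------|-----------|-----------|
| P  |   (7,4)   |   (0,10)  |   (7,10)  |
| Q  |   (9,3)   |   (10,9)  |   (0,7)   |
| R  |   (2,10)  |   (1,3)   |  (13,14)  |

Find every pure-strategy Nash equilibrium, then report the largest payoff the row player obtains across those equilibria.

13

Both Q is a pure NE (the row player: 10 ≥ 1; the column player: 9 ≥ 7). The row player gets 10.
Both R is a pure NE (the row player: 13 ≥ 7; the column player: 14 ≥ 10). The row player gets 13.
Every other cell has a profitable deviation for at least one player. Highest of {10, 13} is 13.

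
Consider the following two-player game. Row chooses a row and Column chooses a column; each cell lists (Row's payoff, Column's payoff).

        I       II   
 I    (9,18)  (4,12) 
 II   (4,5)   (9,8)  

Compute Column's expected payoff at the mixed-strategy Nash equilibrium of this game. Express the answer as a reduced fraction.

Row mixes with probability p on I, chosen so Column is indifferent: 18p + 5(1−p) = 12p + 8(1−p) gives p = 1/3.
Column's expected payoff is 18·1/3 + 5·2/3 = 28/3.

28/3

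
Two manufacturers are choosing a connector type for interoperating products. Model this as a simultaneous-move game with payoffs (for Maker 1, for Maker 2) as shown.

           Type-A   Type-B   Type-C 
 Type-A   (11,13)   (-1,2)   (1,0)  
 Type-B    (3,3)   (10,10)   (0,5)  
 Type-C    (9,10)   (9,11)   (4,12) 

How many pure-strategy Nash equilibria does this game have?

3

Both Type-A: Maker 1 gets 11 (best alternative 9); Maker 2 gets 13 (best alternative 2). Neither deviates — NE.
Both Type-B: Maker 1 gets 10 (best alternative 9); Maker 2 gets 10 (best alternative 5). Neither deviates — NE.
Both Type-C: Maker 1 gets 4 (best alternative 1); Maker 2 gets 12 (best alternative 11). Neither deviates — NE.
(Type-B, Type-C) is not a NE: Maker 1 would switch to Type-C (4 > 0).
No other cell survives both best-response checks, so there are 3 pure NE.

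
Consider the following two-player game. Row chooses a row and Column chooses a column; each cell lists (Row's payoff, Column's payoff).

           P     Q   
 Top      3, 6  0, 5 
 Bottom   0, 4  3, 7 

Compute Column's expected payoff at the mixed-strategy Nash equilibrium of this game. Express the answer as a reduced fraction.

11/2

Row mixes with probability p on Top, chosen so Column is indifferent: 6p + 4(1−p) = 5p + 7(1−p) gives p = 3/4.
Column's expected payoff is 6·3/4 + 4·1/4 = 11/2.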